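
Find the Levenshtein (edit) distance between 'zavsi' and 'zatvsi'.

Let D[i][j] be the edit distance between the first i characters of 'zavsi' and the first j characters of 'zatvsi', with D[i][0] = i, D[0][j] = j, and D[i][j] = D[i-1][j-1] if the characters match, else 1 + min(D[i-1][j], D[i][j-1], D[i-1][j-1]). Filling the table (rows: prefixes of 'zavsi', columns: prefixes of 'zatvsi'):
     ε  z  a  t  v  s  i
  ε  0  1  2  3  4  5  6
  z  1  0  1  2  3  4  5
  a  2  1  0  1  2  3  4
  v  3  2  1  1  1  2  3
  s  4  3  2  2  2  1  2
  i  5  4  3  3  3  2  1
The bottom-right entry gives D[5][6] = 1, so no sequence of fewer than 1 edit works. Backtracking through the table gives one optimal edit sequence (1 edit):
  zavsi → zatvsi (ins t @3)
Edit distance = 1.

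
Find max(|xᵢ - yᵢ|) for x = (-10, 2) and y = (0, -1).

max(|x_i - y_i|) = max(|-10 - 0|, |2 - (-1)|) = max(10, 3) = 10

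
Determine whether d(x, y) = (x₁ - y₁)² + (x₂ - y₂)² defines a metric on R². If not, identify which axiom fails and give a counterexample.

No. The squared Euclidean distance fails the triangle inequality. Counterexample: x = (0, 0), y = (3, 1), z = (6, 2). d(x,z) = 6² + 2² = 40, but d(x,y) + d(y,z) = (3² + 1²) + (3² + 1²) = 10 + 10 = 20. Since 40 > 20, the triangle inequality is violated. (Note: √d, the ordinary Euclidean distance, IS a metric.)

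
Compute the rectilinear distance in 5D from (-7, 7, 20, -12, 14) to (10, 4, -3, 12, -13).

Σ|x_i - y_i| = |-7 - 10| + |7 - 4| + |20 - (-3)| + |-12 - 12| + |14 - (-13)| = 17 + 3 + 23 + 24 + 27 = 94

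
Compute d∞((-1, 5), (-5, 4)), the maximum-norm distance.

max(|x_i - y_i|) = max(|-1 - (-5)|, |5 - 4|) = max(4, 1) = 4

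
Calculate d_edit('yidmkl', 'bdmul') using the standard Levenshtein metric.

Let D[i][j] be the edit distance between the first i characters of 'yidmkl' and the first j characters of 'bdmul', with D[i][0] = i, D[0][j] = j, and D[i][j] = D[i-1][j-1] if the characters match, else 1 + min(D[i-1][j], D[i][j-1], D[i-1][j-1]). Filling the table (rows: prefixes of 'yidmkl', columns: prefixes of 'bdmul'):
     ε  b  d  m  u  l
  ε  0  1  2  3  4  5
  y  1  1  2  3  4  5
  i  2  2  2  3  4  5
  d  3  3  2  3  4  5
  m  4  4  3  2  3  4
  k  5  5  4  3  3  4
  l  6  6  5  4  4  3
The bottom-right entry gives D[6][5] = 3, so no sequence of fewer than 3 edits works. Backtracking through the table gives one optimal edit sequence (3 edits):
  yidmkl → idmkl (del y @1)
  idmkl → bdmkl (sub i→b @1)
  bdmkl → bdmul (sub k→u @4)
Edit distance = 3.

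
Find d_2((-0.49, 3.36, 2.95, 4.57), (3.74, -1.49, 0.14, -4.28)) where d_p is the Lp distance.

(Σ|x_i - y_i|^2)^(1/2) = (|-0.49 - 3.74|^2 + |3.36 - (-1.49)|^2 + |2.95 - 0.14|^2 + |4.57 - (-4.28)|^2)^(1/2)
= (4.23^2 + 4.85^2 + 2.81^2 + 8.85^2)^(1/2) = (17.8929 + 23.5225 + 7.8961 + 78.3225)^(1/2) = (127.634)^(1/2) ≈ 11.2975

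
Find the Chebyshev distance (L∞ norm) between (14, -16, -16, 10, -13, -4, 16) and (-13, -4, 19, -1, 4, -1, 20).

max(|x_i - y_i|) = max(|14 - (-13)|, |-16 - (-4)|, |-16 - 19|, |10 - (-1)|, |-13 - 4|, |-4 - (-1)|, |16 - 20|) = max(27, 12, 35, 11, 17, 3, 4) = 35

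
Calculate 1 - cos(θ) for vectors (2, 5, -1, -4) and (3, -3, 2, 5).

With u = (2, 5, -1, -4), v = (3, -3, 2, 5):
u·v = 2·3 + 5·(-3) + (-1)·2 + (-4)·5 = 6 + (-15) + (-2) + (-20) = -31.
|u| = √(2² + 5² + (-1)² + (-4)²) = √46, |v| = √(3² + (-3)² + 2² + 5²) = √47, so |u||v| = √(46·47) = √2162.
cos θ = (u·v)/(|u||v|) = -31/√2162 ≈ -0.6667
Cosine distance = 1 - cos θ ≈ 1 - (-0.6667) = 1.6667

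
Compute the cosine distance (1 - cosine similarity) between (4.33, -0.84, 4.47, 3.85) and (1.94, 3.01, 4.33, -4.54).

With u = (4.33, -0.84, 4.47, 3.85), v = (1.94, 3.01, 4.33, -4.54):
u·v = 4.33·1.94 + (-0.84)·3.01 + 4.47·4.33 + 3.85·(-4.54) = 8.4002 + (-2.5284) + 19.3551 + (-17.479) = 7.7479.
|u| = √(4.33² + (-0.84)² + 4.47² + 3.85²) = √(18.7489 + 0.7056 + 19.9809 + 14.8225) = √54.2579, |v| = √(1.94² + 3.01² + 4.33² + (-4.54)²) = √(3.7636 + 9.0601 + 18.7489 + 20.6116) = √52.1842.
cos θ = (u·v)/(|u||v|) = 7.7479/(√54.2579·√52.1842) ≈ 0.1456
Cosine distance = 1 - cos θ ≈ 1 - 0.1456 = 0.8544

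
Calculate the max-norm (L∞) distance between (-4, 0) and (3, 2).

max(|x_i - y_i|) = max(|-4 - 3|, |0 - 2|) = max(7, 2) = 7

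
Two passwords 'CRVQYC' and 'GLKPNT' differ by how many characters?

Differing positions: 1, 2, 3, 4, 5, 6. Hamming distance = 6.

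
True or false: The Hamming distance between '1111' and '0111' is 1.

Differing positions: 1. Hamming distance = 1, so the claim is true.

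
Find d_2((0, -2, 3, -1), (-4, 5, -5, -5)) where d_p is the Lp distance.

(Σ|x_i - y_i|^2)^(1/2) = (|0 - (-4)|^2 + |-2 - 5|^2 + |3 - (-5)|^2 + |-1 - (-5)|^2)^(1/2)
= (4^2 + 7^2 + 8^2 + 4^2)^(1/2) = (16 + 49 + 64 + 16)^(1/2) = (145)^(1/2) ≈ 12.0416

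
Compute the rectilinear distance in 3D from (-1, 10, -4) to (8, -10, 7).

Σ|x_i - y_i| = |-1 - 8| + |10 - (-10)| + |-4 - 7| = 9 + 20 + 11 = 40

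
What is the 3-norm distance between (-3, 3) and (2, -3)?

(Σ|x_i - y_i|^3)^(1/3) = (|-3 - 2|^3 + |3 - (-3)|^3)^(1/3)
= (5^3 + 6^3)^(1/3) = (125 + 216)^(1/3) = (341)^(1/3) ≈ 6.9864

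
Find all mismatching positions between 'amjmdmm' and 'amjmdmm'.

Differing positions: none. Hamming distance = 0.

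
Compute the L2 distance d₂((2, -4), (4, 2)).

√(Σ(x_i - y_i)²) = √((2 - 4)² + (-4 - 2)²)
= √((-2)² + (-6)²) = √(4 + 36) = √40 ≈ 6.3246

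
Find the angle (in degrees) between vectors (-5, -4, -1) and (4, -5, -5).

With u = (-5, -4, -1), v = (4, -5, -5):
u·v = (-5)·4 + (-4)·(-5) + (-1)·(-5) = (-20) + 20 + 5 = 5.
|u| = √((-5)² + (-4)² + (-1)²) = √42, |v| = √(4² + (-5)² + (-5)²) = √66, so |u||v| = √(42·66) = √2772.
cos θ = (u·v)/(|u||v|) = 5/√2772 ≈ 0.094967
θ = arccos(0.094967) ≈ 84.55°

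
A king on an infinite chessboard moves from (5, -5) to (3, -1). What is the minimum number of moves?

max(|x_i - y_i|) = max(|5 - 3|, |-5 - (-1)|) = max(2, 4) = 4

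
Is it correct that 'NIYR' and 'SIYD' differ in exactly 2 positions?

Differing positions: 1, 4. Hamming distance = 2, so the claim is true.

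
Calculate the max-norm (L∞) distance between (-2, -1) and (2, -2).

max(|x_i - y_i|) = max(|-2 - 2|, |-1 - (-2)|) = max(4, 1) = 4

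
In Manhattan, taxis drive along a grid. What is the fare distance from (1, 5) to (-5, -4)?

Σ|x_i - y_i| = |1 - (-5)| + |5 - (-4)| = 6 + 9 = 15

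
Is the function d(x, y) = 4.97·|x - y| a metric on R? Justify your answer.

Yes. Since |x - y| is a metric on R and 4.97 > 0, the positive scalar multiple 4.97·|x - y| is also a metric: scaling by a positive constant preserves non-negativity, identity (d=0 ⟺ |x-y|=0 ⟺ x=y), symmetry, and the triangle inequality.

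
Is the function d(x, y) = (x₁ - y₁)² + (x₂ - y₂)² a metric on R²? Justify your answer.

No. The squared Euclidean distance fails the triangle inequality. Counterexample: x = (0, 0), y = (5, 1), z = (10, 2). d(x,z) = 10² + 2² = 104, but d(x,y) + d(y,z) = (5² + 1²) + (5² + 1²) = 26 + 26 = 52. Since 104 > 52, the triangle inequality is violated. (Note: √d, the ordinary Euclidean distance, IS a metric.)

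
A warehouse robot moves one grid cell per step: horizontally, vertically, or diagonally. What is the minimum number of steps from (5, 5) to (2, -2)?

max(|x_i - y_i|) = max(|5 - 2|, |5 - (-2)|) = max(3, 7) = 7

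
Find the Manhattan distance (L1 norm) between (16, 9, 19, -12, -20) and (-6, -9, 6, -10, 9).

Σ|x_i - y_i| = |16 - (-6)| + |9 - (-9)| + |19 - 6| + |-12 - (-10)| + |-20 - 9| = 22 + 18 + 13 + 2 + 29 = 84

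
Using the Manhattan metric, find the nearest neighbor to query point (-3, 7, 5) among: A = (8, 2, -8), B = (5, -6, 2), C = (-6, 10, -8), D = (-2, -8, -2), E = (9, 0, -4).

Distances: d(A) = 29, d(B) = 24, d(C) = 19, d(D) = 23, d(E) = 28. Nearest: C = (-6, 10, -8) with distance 19.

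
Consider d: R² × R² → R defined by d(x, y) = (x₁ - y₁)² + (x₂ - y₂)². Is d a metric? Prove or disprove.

No. The squared Euclidean distance fails the triangle inequality. Counterexample: x = (0, 0), y = (1, 4), z = (2, 8). d(x,z) = 2² + 8² = 68, but d(x,y) + d(y,z) = (1² + 4²) + (1² + 4²) = 17 + 17 = 34. Since 68 > 34, the triangle inequality is violated. (Note: √d, the ordinary Euclidean distance, IS a metric.)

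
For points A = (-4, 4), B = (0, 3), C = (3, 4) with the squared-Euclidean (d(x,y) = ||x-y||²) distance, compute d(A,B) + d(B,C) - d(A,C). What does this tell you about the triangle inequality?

d(A,B) = 4² + 1² = 17, d(B,C) = 3² + 1² = 10, d(A,C) = 7² + 0² = 49.
d(A,B) + d(B,C) - d(A,C) = 17 + 10 - 49 = 27 - 49 = -22. This is < 0, so the triangle inequality FAILS for these points (squared-Euclidean is not a metric).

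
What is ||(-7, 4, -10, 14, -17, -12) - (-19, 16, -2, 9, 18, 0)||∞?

max(|x_i - y_i|) = max(|-7 - (-19)|, |4 - 16|, |-10 - (-2)|, |14 - 9|, |-17 - 18|, |-12 - 0|) = max(12, 12, 8, 5, 35, 12) = 35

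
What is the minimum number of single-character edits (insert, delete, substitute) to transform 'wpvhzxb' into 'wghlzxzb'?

Let D[i][j] be the edit distance between the first i characters of 'wpvhzxb' and the first j characters of 'wghlzxzb', with D[i][0] = i, D[0][j] = j, and D[i][j] = D[i-1][j-1] if the characters match, else 1 + min(D[i-1][j], D[i][j-1], D[i-1][j-1]). Filling the table (rows: prefixes of 'wpvhzxb', columns: prefixes of 'wghlzxzb'):
     ε  w  g  h  l  z  x  z  b
  ε  0  1  2  3  4  5  6  7  8
  w  1  0  1  2  3  4  5  6  7
  p  2  1  1  2  3  4  5  6  7
  v  3  2  2  2  3  4  5  6  7
  h  4  3  3  2  3  4  5  6  7
  z  5  4  4  3  3  3  4  5  6
  x  6  5  5  4  4  4  3  4  5
  b  7  6  6  5  5  5  4  4  4
The bottom-right entry gives D[7][8] = 4, so no sequence of fewer than 4 edits works. Backtracking through the table gives one optimal edit sequence (4 edits):
  wpvhzxb → wgvhzxb (sub p→g @2)
  wgvhzxb → wghhzxb (sub v→h @3)
  wghhzxb → wghlzxb (sub h→l @4)
  wghlzxb → wghlzxzb (ins z @7)
Edit distance = 4.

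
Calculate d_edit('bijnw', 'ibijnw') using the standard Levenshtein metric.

Let D[i][j] be the edit distance between the first i characters of 'bijnw' and the first j characters of 'ibijnw', with D[i][0] = i, D[0][j] = j, and D[i][j] = D[i-1][j-1] if the characters match, else 1 + min(D[i-1][j], D[i][j-1], D[i-1][j-1]). Filling the table (rows: prefixes of 'bijnw', columns: prefixes of 'ibijnw'):
     ε  i  b  i  j  n  w
  ε  0  1  2  3  4  5  6
  b  1  1  1  2  3  4  5
  i  2  1  2  1  2  3  4
  j  3  2  2  2  1  2  3
  n  4  3  3  3  2  1  2
  w  5  4  4  4  3  2  1
The bottom-right entry gives D[5][6] = 1, so no sequence of fewer than 1 edit works. Backtracking through the table gives one optimal edit sequence (1 edit):
  bijnw → ibijnw (ins i @1)
Edit distance = 1.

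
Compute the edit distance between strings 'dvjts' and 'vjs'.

Let D[i][j] be the edit distance between the first i characters of 'dvjts' and the first j characters of 'vjs', with D[i][0] = i, D[0][j] = j, and D[i][j] = D[i-1][j-1] if the characters match, else 1 + min(D[i-1][j], D[i][j-1], D[i-1][j-1]). Filling the table (rows: prefixes of 'dvjts', columns: prefixes of 'vjs'):
     ε  v  j  s
  ε  0  1  2  3
  d  1  1  2  3
  v  2  1  2  3
  j  3  2  1  2
  t  4  3  2  2
  s  5  4  3  2
The bottom-right entry gives D[5][3] = 2, so no sequence of fewer than 2 edits works. Backtracking through the table gives one optimal edit sequence (2 edits):
  dvjts → vjts (del d @1)
  vjts → vjs (del t @3)
Edit distance = 2.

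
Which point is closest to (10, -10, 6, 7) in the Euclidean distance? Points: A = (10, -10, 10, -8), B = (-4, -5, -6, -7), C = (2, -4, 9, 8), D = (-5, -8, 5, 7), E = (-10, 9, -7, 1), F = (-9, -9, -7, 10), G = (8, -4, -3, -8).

Distances: d(A) ≈ 15.5242, d(B) ≈ 23.6854, d(C) ≈ 10.4881, d(D) ≈ 15.1658, d(E) ≈ 31.0805, d(F) ≈ 23.2379, d(G) ≈ 18.6011. Nearest: C = (2, -4, 9, 8) with distance 10.4881.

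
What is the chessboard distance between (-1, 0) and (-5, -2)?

max(|x_i - y_i|) = max(|-1 - (-5)|, |0 - (-2)|) = max(4, 2) = 4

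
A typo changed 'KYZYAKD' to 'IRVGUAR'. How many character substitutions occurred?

Differing positions: 1, 2, 3, 4, 5, 6, 7. Hamming distance = 7.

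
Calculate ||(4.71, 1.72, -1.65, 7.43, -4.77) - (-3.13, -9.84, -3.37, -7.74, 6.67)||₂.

√(Σ(x_i - y_i)²) = √((4.71 - (-3.13))² + (1.72 - (-9.84))² + (-1.65 - (-3.37))² + (7.43 - (-7.74))² + (-4.77 - 6.67)²)
= √(7.84² + 11.56² + 1.72² + 15.17² + (-11.44)²) = √(61.4656 + 133.6336 + 2.9584 + 230.1289 + 130.8736) = √559.0601 ≈ 23.6445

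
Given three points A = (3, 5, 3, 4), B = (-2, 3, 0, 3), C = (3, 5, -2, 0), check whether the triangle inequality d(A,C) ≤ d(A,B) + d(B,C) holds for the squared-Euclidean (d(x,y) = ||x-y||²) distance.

d(A,B) = 5² + 2² + 3² + 1² = 39, d(B,C) = 5² + 2² + 2² + 3² = 42, d(A,C) = 0² + 0² + 5² + 4² = 41.
d(A,C) = 41 ≤ 39 + 42 = 81. Triangle inequality is satisfied.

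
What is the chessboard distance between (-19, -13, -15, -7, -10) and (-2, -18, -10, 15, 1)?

max(|x_i - y_i|) = max(|-19 - (-2)|, |-13 - (-18)|, |-15 - (-10)|, |-7 - 15|, |-10 - 1|) = max(17, 5, 5, 22, 11) = 22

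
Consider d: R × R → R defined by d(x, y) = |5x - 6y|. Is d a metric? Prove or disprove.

No. d fails symmetry: d(3, 7) = |5·3 - 6·7| = |-27| = 27, but d(7, 3) = |5·7 - 6·3| = |17| = 17. Since 27 ≠ 17, d(x,y) ≠ d(y,x) in general.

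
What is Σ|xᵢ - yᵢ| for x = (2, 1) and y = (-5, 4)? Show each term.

Σ|x_i - y_i| = |2 - (-5)| + |1 - 4| = 7 + 3 = 10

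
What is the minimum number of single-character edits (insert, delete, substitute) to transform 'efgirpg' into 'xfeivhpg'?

Let D[i][j] be the edit distance between the first i characters of 'efgirpg' and the first j characters of 'xfeivhpg', with D[i][0] = i, D[0][j] = j, and D[i][j] = D[i-1][j-1] if the characters match, else 1 + min(D[i-1][j], D[i][j-1], D[i-1][j-1]). Filling the table (rows: prefixes of 'efgirpg', columns: prefixes of 'xfeivhpg'):
     ε  x  f  e  i  v  h  p  g
  ε  0  1  2  3  4  5  6  7  8
  e  1  1  2  2  3  4  5  6  7
  f  2  2  1  2  3  4  5  6  7
  g  3  3  2  2  3  4  5  6  6
  i  4  4  3  3  2  3  4  5  6
  r  5  5  4  4  3  3  4  5  6
  p  6  6  5  5  4  4  4  4  5
  g  7  7  6  6  5  5  5  5  4
The bottom-right entry gives D[7][8] = 4, so no sequence of fewer than 4 edits works. Backtracking through the table gives one optimal edit sequence (4 edits):
  efgirpg → xfgirpg (sub e→x @1)
  xfgirpg → xfeirpg (sub g→e @3)
  xfeirpg → xfeivrpg (ins v @5)
  xfeivrpg → xfeivhpg (sub r→h @6)
Edit distance = 4.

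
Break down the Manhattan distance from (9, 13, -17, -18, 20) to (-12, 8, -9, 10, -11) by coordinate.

Σ|x_i - y_i| = |9 - (-12)| + |13 - 8| + |-17 - (-9)| + |-18 - 10| + |20 - (-11)| = 21 + 5 + 8 + 28 + 31 = 93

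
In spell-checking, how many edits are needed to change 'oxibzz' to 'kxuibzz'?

Let D[i][j] be the edit distance between the first i characters of 'oxibzz' and the first j characters of 'kxuibzz', with D[i][0] = i, D[0][j] = j, and D[i][j] = D[i-1][j-1] if the characters match, else 1 + min(D[i-1][j], D[i][j-1], D[i-1][j-1]). Filling the table (rows: prefixes of 'oxibzz', columns: prefixes of 'kxuibzz'):
     ε  k  x  u  i  b  z  z
  ε  0  1  2  3  4  5  6  7
  o  1  1  2  3  4  5  6  7
  x  2  2  1  2  3  4  5  6
  i  3  3  2  2  2  3  4  5
  b  4  4  3  3  3  2  3  4
  z  5  5  4  4  4  3  2  3
  z  6  6  5  5  5  4  3  2
The bottom-right entry gives D[6][7] = 2, so no sequence of fewer than 2 edits works. Backtracking through the table gives one optimal edit sequence (2 edits):
  oxibzz → kxibzz (sub o→k @1)
  kxibzz → kxuibzz (ins u @3)
Edit distance = 2.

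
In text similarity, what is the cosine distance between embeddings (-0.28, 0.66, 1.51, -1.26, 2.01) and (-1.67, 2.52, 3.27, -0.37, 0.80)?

With u = (-0.28, 0.66, 1.51, -1.26, 2.01), v = (-1.67, 2.52, 3.27, -0.37, 0.80):
u·v = (-0.28)·(-1.67) + 0.66·2.52 + 1.51·3.27 + (-1.26)·(-0.37) + 2.01·0.8 = 0.4676 + 1.6632 + 4.9377 + 0.4662 + 1.608 = 9.1427.
|u| = √((-0.28)² + 0.66² + 1.51² + (-1.26)² + 2.01²) = √(0.0784 + 0.4356 + 2.2801 + 1.5876 + 4.0401) = √8.4218, |v| = √((-1.67)² + 2.52² + 3.27² + (-0.37)² + 0.8²) = √(2.7889 + 6.3504 + 10.6929 + 0.1369 + 0.64) = √20.6091.
cos θ = (u·v)/(|u||v|) = 9.1427/(√8.4218·√20.6091) ≈ 0.694
Cosine distance = 1 - cos θ ≈ 1 - 0.694 = 0.306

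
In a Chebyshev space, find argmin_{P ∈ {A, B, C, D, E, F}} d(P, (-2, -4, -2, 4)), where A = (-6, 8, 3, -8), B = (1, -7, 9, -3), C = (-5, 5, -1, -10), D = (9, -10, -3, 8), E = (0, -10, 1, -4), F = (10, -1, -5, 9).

Distances: d(A) = 12, d(B) = 11, d(C) = 14, d(D) = 11, d(E) = 8, d(F) = 12. Nearest: E = (0, -10, 1, -4) with distance 8.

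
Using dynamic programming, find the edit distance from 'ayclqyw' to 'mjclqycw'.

Let D[i][j] be the edit distance between the first i characters of 'ayclqyw' and the first j characters of 'mjclqycw', with D[i][0] = i, D[0][j] = j, and D[i][j] = D[i-1][j-1] if the characters match, else 1 + min(D[i-1][j], D[i][j-1], D[i-1][j-1]). Filling the table (rows: prefixes of 'ayclqyw', columns: prefixes of 'mjclqycw'):
     ε  m  j  c  l  q  y  c  w
  ε  0  1  2  3  4  5  6  7  8
  a  1  1  2  3  4  5  6  7  8
  y  2  2  2  3  4  5  5  6  7
  c  3  3  3  2  3  4  5  5  6
  l  4  4  4  3  2  3  4  5  6
  q  5  5  5  4  3  2  3  4  5
  y  6  6  6  5  4  3  2  3  4
  w  7  7  7  6  5  4  3  3  3
The bottom-right entry gives D[7][8] = 3, so no sequence of fewer than 3 edits works. Backtracking through the table gives one optimal edit sequence (3 edits):
  ayclqyw → myclqyw (sub a→m @1)
  myclqyw → mjclqyw (sub y→j @2)
  mjclqyw → mjclqycw (ins c @7)
Edit distance = 3.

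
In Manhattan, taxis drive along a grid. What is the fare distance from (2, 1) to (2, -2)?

Σ|x_i - y_i| = |2 - 2| + |1 - (-2)| = 0 + 3 = 3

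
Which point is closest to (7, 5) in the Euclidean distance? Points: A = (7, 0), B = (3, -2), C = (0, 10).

Distances: d(A) = 5, d(B) ≈ 8.0623, d(C) ≈ 8.6023. Nearest: A = (7, 0) with distance 5.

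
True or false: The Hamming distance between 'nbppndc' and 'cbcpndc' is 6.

Differing positions: 1, 3. Hamming distance = 2, so the claim that d_H = 6 is false.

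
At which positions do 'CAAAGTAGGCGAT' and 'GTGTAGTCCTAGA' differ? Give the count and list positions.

Differing positions: 1, 2, 3, 4, 5, 6, 7, 8, 9, 10, 11, 12, 13. Hamming distance = 13.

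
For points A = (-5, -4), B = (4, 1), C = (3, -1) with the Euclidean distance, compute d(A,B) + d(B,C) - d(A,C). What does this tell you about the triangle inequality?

d(A,B) = √(9² + 5²) = √106 ≈ 10.2956, d(B,C) = √(1² + 2²) = √5 ≈ 2.2361, d(A,C) = √(8² + 3²) = √73 ≈ 8.544.
d(A,B) + d(B,C) - d(A,C) = 10.2956 + 2.2361 - 8.544 = 12.5317 - 8.544 = 3.9877 (to 4 decimal places). This is ≥ 0, so the triangle inequality holds for these points.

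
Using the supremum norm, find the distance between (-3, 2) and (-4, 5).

max(|x_i - y_i|) = max(|-3 - (-4)|, |2 - 5|) = max(1, 3) = 3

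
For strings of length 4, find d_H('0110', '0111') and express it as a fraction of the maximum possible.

Differing positions: 4. Hamming distance = 1. The maximum possible Hamming distance for length-4 strings is 4, so d_H/4 = 1/4 = 0.25.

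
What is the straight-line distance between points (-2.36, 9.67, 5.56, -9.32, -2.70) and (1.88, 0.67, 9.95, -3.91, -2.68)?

√(Σ(x_i - y_i)²) = √((-2.36 - 1.88)² + (9.67 - 0.67)² + (5.56 - 9.95)² + (-9.32 - (-3.91))² + (-2.7 - (-2.68))²)
= √((-4.24)² + 9² + (-4.39)² + (-5.41)² + (-0.02)²) = √(17.9776 + 81 + 19.2721 + 29.2681 + 0.0004) = √147.5182 ≈ 12.1457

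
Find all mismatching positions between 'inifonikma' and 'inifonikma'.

Differing positions: none. Hamming distance = 0.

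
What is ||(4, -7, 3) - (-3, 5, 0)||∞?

max(|x_i - y_i|) = max(|4 - (-3)|, |-7 - 5|, |3 - 0|) = max(7, 12, 3) = 12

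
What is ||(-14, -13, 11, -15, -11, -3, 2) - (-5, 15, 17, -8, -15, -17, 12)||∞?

max(|x_i - y_i|) = max(|-14 - (-5)|, |-13 - 15|, |11 - 17|, |-15 - (-8)|, |-11 - (-15)|, |-3 - (-17)|, |2 - 12|) = max(9, 28, 6, 7, 4, 14, 10) = 28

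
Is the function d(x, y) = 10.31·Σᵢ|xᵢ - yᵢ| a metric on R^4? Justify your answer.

Yes. The L1 (Manhattan) norm induces a metric on R^4, and multiplying a metric by a positive constant 10.31 > 0 preserves all four axioms: non-negativity (10.31·||x-y|| ≥ 0), identity (10.31·||x-y|| = 0 ⟺ ||x-y|| = 0 ⟺ x = y), symmetry (||x-y|| = ||y-x||), and the triangle inequality (10.31·||x-z|| ≤ 10.31·||x-y|| + 10.31·||y-z||). So d is a metric.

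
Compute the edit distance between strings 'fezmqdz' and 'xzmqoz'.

Let D[i][j] be the edit distance between the first i characters of 'fezmqdz' and the first j characters of 'xzmqoz', with D[i][0] = i, D[0][j] = j, and D[i][j] = D[i-1][j-1] if the characters match, else 1 + min(D[i-1][j], D[i][j-1], D[i-1][j-1]). Filling the table (rows: prefixes of 'fezmqdz', columns: prefixes of 'xzmqoz'):
     ε  x  z  m  q  o  z
  ε  0  1  2  3  4  5  6
  f  1  1  2  3  4  5  6
  e  2  2  2  3  4  5  6
  z  3  3  2  3  4  5  5
  m  4  4  3  2  3  4  5
  q  5  5  4  3  2  3  4
  d  6  6  5  4  3  3  4
  z  7  7  6  5  4  4  3
The bottom-right entry gives D[7][6] = 3, so no sequence of fewer than 3 edits works. Backtracking through the table gives one optimal edit sequence (3 edits):
  fezmqdz → ezmqdz (del f @1)
  ezmqdz → xzmqdz (sub e→x @1)
  xzmqdz → xzmqoz (sub d→o @5)
Edit distance = 3.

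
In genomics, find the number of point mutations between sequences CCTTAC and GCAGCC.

Differing positions: 1, 3, 4, 5. Hamming distance = 4.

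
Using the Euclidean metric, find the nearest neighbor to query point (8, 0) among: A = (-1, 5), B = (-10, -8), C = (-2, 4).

Distances: d(A) ≈ 10.2956, d(B) ≈ 19.6977, d(C) ≈ 10.7703. Nearest: A = (-1, 5) with distance 10.2956.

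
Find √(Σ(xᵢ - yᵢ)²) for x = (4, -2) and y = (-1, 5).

√(Σ(x_i - y_i)²) = √((4 - (-1))² + (-2 - 5)²)
= √(5² + (-7)²) = √(25 + 49) = √74 ≈ 8.6023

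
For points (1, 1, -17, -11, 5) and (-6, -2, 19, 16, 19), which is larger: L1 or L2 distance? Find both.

L1 = |1 - (-6)| + |1 - (-2)| + |-17 - 19| + |-11 - 16| + |5 - 19| = 7 + 3 + 36 + 27 + 14 = 87
L2 = √(7² + 3² + 36² + 27² + 14²) = √2279 ≈ 47.7389
L1 ≥ L2 always (equality iff movement is along one axis); L1 > L2 here.
Ratio L1/L2 = 87/√2279 ≈ 1.8224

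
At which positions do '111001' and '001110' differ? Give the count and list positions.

Differing positions: 1, 2, 4, 5, 6. Hamming distance = 5.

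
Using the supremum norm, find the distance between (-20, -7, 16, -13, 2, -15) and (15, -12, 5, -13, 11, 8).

max(|x_i - y_i|) = max(|-20 - 15|, |-7 - (-12)|, |16 - 5|, |-13 - (-13)|, |2 - 11|, |-15 - 8|) = max(35, 5, 11, 0, 9, 23) = 35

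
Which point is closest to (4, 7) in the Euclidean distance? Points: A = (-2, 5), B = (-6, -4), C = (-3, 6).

Distances: d(A) ≈ 6.3246, d(B) ≈ 14.8661, d(C) ≈ 7.0711. Nearest: A = (-2, 5) with distance 6.3246.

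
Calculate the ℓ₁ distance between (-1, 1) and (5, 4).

Σ|x_i - y_i| = |-1 - 5| + |1 - 4| = 6 + 3 = 9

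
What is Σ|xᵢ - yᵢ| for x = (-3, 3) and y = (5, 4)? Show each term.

Σ|x_i - y_i| = |-3 - 5| + |3 - 4| = 8 + 1 = 9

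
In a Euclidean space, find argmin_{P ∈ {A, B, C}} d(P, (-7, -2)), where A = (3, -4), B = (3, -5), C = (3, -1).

Distances: d(A) ≈ 10.198, d(B) ≈ 10.4403, d(C) ≈ 10.0499. Nearest: C = (3, -1) with distance 10.0499.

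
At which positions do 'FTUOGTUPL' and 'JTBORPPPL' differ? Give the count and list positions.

Differing positions: 1, 3, 5, 6, 7. Hamming distance = 5.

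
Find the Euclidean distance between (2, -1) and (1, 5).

√(Σ(x_i - y_i)²) = √((2 - 1)² + (-1 - 5)²)
= √(1² + (-6)²) = √(1 + 36) = √37 ≈ 6.0828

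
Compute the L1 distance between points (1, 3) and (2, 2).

Σ|x_i - y_i| = |1 - 2| + |3 - 2| = 1 + 1 = 2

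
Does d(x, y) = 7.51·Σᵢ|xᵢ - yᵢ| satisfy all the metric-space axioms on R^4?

Yes. The L1 (Manhattan) norm induces a metric on R^4, and multiplying a metric by a positive constant 7.51 > 0 preserves all four axioms: non-negativity (7.51·||x-y|| ≥ 0), identity (7.51·||x-y|| = 0 ⟺ ||x-y|| = 0 ⟺ x = y), symmetry (||x-y|| = ||y-x||), and the triangle inequality (7.51·||x-z|| ≤ 7.51·||x-y|| + 7.51·||y-z||). So d is a metric.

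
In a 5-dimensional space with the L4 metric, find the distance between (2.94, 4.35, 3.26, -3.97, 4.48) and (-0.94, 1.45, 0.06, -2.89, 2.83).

(Σ|x_i - y_i|^4)^(1/4) = (|2.94 - (-0.94)|^4 + |4.35 - 1.45|^4 + |3.26 - 0.06|^4 + |-3.97 - (-2.89)|^4 + |4.48 - 2.83|^4)^(1/4)
= (3.88^4 + 2.9^4 + 3.2^4 + 1.08^4 + 1.65^4)^(1/4) ≈ (226.635 + 70.7281 + 104.8576 + 1.3605 + 7.412)^(1/4) = (410.9932)^(1/4) ≈ 4.5026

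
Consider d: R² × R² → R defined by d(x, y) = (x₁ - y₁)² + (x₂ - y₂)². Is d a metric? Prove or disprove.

No. The squared Euclidean distance fails the triangle inequality. Counterexample: x = (0, 0), y = (3, 2), z = (6, 4). d(x,z) = 6² + 4² = 52, but d(x,y) + d(y,z) = (3² + 2²) + (3² + 2²) = 13 + 13 = 26. Since 52 > 26, the triangle inequality is violated. (Note: √d, the ordinary Euclidean distance, IS a metric.)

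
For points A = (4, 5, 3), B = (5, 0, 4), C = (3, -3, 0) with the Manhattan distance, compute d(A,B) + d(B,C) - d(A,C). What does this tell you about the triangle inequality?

d(A,B) = 1 + 5 + 1 = 7, d(B,C) = 2 + 3 + 4 = 9, d(A,C) = 1 + 8 + 3 = 12.
d(A,B) + d(B,C) - d(A,C) = 7 + 9 - 12 = 16 - 12 = 4. This is ≥ 0, so the triangle inequality holds for these points.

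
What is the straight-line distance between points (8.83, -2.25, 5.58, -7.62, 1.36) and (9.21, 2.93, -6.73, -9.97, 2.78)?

√(Σ(x_i - y_i)²) = √((8.83 - 9.21)² + (-2.25 - 2.93)² + (5.58 - (-6.73))² + (-7.62 - (-9.97))² + (1.36 - 2.78)²)
= √((-0.38)² + (-5.18)² + 12.31² + 2.35² + (-1.42)²) = √(0.1444 + 26.8324 + 151.5361 + 5.5225 + 2.0164) = √186.0518 ≈ 13.6401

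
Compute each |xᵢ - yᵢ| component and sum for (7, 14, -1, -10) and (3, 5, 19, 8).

Σ|x_i - y_i| = |7 - 3| + |14 - 5| + |-1 - 19| + |-10 - 8| = 4 + 9 + 20 + 18 = 51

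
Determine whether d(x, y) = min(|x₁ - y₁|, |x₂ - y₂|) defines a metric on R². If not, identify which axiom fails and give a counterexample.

No. d fails identity of indiscernibles: take x = (-3, 0) and y = (-3, 6). Then d(x,y) = min(|-3 - (-3)|, |0 - 6|) = min(0, 6) = 0, yet x ≠ y.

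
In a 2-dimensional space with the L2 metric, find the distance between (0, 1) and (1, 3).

(Σ|x_i - y_i|^2)^(1/2) = (|0 - 1|^2 + |1 - 3|^2)^(1/2)
= (1^2 + 2^2)^(1/2) = (1 + 4)^(1/2) = (5)^(1/2) ≈ 2.2361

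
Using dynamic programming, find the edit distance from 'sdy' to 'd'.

Let D[i][j] be the edit distance between the first i characters of 'sdy' and the first j characters of 'd', with D[i][0] = i, D[0][j] = j, and D[i][j] = D[i-1][j-1] if the characters match, else 1 + min(D[i-1][j], D[i][j-1], D[i-1][j-1]). Filling the table (rows: prefixes of 'sdy', columns: prefixes of 'd'):
     ε  d
  ε  0  1
  s  1  1
  d  2  1
  y  3  2
The bottom-right entry gives D[3][1] = 2, so no sequence of fewer than 2 edits works. Backtracking through the table gives one optimal edit sequence (2 edits):
  sdy → dy (del s @1)
  dy → d (del y @2)
Edit distance = 2.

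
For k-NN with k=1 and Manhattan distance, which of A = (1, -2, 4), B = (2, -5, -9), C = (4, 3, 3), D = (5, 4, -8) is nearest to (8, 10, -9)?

Distances: d(A) = 32, d(B) = 21, d(C) = 23, d(D) = 10. Nearest: D = (5, 4, -8) with distance 10.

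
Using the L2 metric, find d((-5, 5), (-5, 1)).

√(Σ(x_i - y_i)²) = √((-5 - (-5))² + (5 - 1)²)
= √(0² + 4²) = √(0 + 16) = √16 = 4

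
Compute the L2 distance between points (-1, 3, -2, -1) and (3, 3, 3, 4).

(Σ|x_i - y_i|^2)^(1/2) = (|-1 - 3|^2 + |3 - 3|^2 + |-2 - 3|^2 + |-1 - 4|^2)^(1/2)
= (4^2 + 0^2 + 5^2 + 5^2)^(1/2) = (16 + 0 + 25 + 25)^(1/2) = (66)^(1/2) ≈ 8.124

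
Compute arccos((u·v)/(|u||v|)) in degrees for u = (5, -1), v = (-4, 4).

With u = (5, -1), v = (-4, 4):
u·v = 5·(-4) + (-1)·4 = (-20) + (-4) = -24.
|u| = √(5² + (-1)²) = √26, |v| = √((-4)² + 4²) = √32, so |u||v| = √(26·32) = √832.
cos θ = (u·v)/(|u||v|) = -24/√832 ≈ -0.83205
θ = arccos(-0.83205) ≈ 146.31°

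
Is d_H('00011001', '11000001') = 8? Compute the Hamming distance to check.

Differing positions: 1, 2, 4, 5. Hamming distance = 4, so the claim that d_H = 8 is false.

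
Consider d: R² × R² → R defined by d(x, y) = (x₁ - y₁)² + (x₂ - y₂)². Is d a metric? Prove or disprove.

No. The squared Euclidean distance fails the triangle inequality. Counterexample: x = (0, 0), y = (1, 5), z = (2, 10). d(x,z) = 2² + 10² = 104, but d(x,y) + d(y,z) = (1² + 5²) + (1² + 5²) = 26 + 26 = 52. Since 104 > 52, the triangle inequality is violated. (Note: √d, the ordinary Euclidean distance, IS a metric.)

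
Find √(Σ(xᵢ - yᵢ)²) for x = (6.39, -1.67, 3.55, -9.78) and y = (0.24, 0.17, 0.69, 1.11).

√(Σ(x_i - y_i)²) = √((6.39 - 0.24)² + (-1.67 - 0.17)² + (3.55 - 0.69)² + (-9.78 - 1.11)²)
= √(6.15² + (-1.84)² + 2.86² + (-10.89)²) = √(37.8225 + 3.3856 + 8.1796 + 118.5921) = √167.9798 ≈ 12.9607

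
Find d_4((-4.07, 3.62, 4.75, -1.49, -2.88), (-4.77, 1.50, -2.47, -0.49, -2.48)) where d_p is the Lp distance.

(Σ|x_i - y_i|^4)^(1/4) = (|-4.07 - (-4.77)|^4 + |3.62 - 1.5|^4 + |4.75 - (-2.47)|^4 + |-1.49 - (-0.49)|^4 + |-2.88 - (-2.48)|^4)^(1/4)
= (0.7^4 + 2.12^4 + 7.22^4 + 1^4 + 0.4^4)^(1/4) ≈ (0.2401 + 20.1996 + 2717.3701 + 1 + 0.0256)^(1/4) = (2738.8354)^(1/4) ≈ 7.2342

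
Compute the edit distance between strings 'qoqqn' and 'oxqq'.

Let D[i][j] be the edit distance between the first i characters of 'qoqqn' and the first j characters of 'oxqq', with D[i][0] = i, D[0][j] = j, and D[i][j] = D[i-1][j-1] if the characters match, else 1 + min(D[i-1][j], D[i][j-1], D[i-1][j-1]). Filling the table (rows: prefixes of 'qoqqn', columns: prefixes of 'oxqq'):
     ε  o  x  q  q
  ε  0  1  2  3  4
  q  1  1  2  2  3
  o  2  1  2  3  3
  q  3  2  2  2  3
  q  4  3  3  2  2
  n  5  4  4  3  3
The bottom-right entry gives D[5][4] = 3, so no sequence of fewer than 3 edits works. Backtracking through the table gives one optimal edit sequence (3 edits):
  qoqqn → oqqn (del q @1)
  oqqn → oxqn (sub q→x @2)
  oxqn → oxqq (sub n→q @4)
Edit distance = 3.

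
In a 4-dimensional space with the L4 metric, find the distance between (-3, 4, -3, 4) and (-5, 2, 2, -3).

(Σ|x_i - y_i|^4)^(1/4) = (|-3 - (-5)|^4 + |4 - 2|^4 + |-3 - 2|^4 + |4 - (-3)|^4)^(1/4)
= (2^4 + 2^4 + 5^4 + 7^4)^(1/4) = (16 + 16 + 625 + 2401)^(1/4) = (3058)^(1/4) ≈ 7.4363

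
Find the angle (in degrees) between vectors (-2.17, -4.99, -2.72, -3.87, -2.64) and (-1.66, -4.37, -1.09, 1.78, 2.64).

With u = (-2.17, -4.99, -2.72, -3.87, -2.64), v = (-1.66, -4.37, -1.09, 1.78, 2.64):
u·v = (-2.17)·(-1.66) + (-4.99)·(-4.37) + (-2.72)·(-1.09) + (-3.87)·1.78 + (-2.64)·2.64 = 3.6022 + 21.8063 + 2.9648 + (-6.8886) + (-6.9696) = 14.5151.
|u| = √((-2.17)² + (-4.99)² + (-2.72)² + (-3.87)² + (-2.64)²) = √(4.7089 + 24.9001 + 7.3984 + 14.9769 + 6.9696) = √58.9539, |v| = √((-1.66)² + (-4.37)² + (-1.09)² + 1.78² + 2.64²) = √(2.7556 + 19.0969 + 1.1881 + 3.1684 + 6.9696) = √33.1786.
cos θ = (u·v)/(|u||v|) = 14.5151/(√58.9539·√33.1786) ≈ 0.328197
θ = arccos(0.328197) ≈ 70.84°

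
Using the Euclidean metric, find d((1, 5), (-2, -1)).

√(Σ(x_i - y_i)²) = √((1 - (-2))² + (5 - (-1))²)
= √(3² + 6²) = √(9 + 36) = √45 ≈ 6.7082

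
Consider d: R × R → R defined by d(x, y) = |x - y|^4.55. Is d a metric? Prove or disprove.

No. d(x,y) = |x-y|^4.55 fails the triangle inequality since p = 4.55 > 1. Counterexample: x = -1, y = 2, z = 11. d(x,z) = |-1 - 11|^4.55 = 12^4.55 ≈ 81334.4753, but d(x,y) + d(y,z) = 3^4.55 + 9^4.55 ≈ 148.2183 + 21968.6524 = 22116.8707. Since 81334.4753 > 22116.8707, the triangle inequality is violated.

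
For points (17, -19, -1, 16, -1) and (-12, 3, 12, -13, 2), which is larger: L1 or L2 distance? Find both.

L1 = |17 - (-12)| + |-19 - 3| + |-1 - 12| + |16 - (-13)| + |-1 - 2| = 29 + 22 + 13 + 29 + 3 = 96
L2 = √(29² + 22² + 13² + 29² + 3²) = √2344 ≈ 48.4149
L1 ≥ L2 always (equality iff movement is along one axis); L1 > L2 here.
Ratio L1/L2 = 96/√2344 ≈ 1.9829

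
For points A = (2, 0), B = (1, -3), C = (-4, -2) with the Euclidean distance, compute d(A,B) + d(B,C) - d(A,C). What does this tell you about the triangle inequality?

d(A,B) = √(1² + 3²) = √10 ≈ 3.1623, d(B,C) = √(5² + 1²) = √26 ≈ 5.099, d(A,C) = √(6² + 2²) = √40 ≈ 6.3246.
d(A,B) + d(B,C) - d(A,C) = 3.1623 + 5.099 - 6.3246 = 8.2613 - 6.3246 = 1.9367 (to 4 decimal places). This is ≥ 0, so the triangle inequality holds for these points.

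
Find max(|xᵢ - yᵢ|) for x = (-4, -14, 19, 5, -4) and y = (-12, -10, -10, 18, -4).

max(|x_i - y_i|) = max(|-4 - (-12)|, |-14 - (-10)|, |19 - (-10)|, |5 - 18|, |-4 - (-4)|) = max(8, 4, 29, 13, 0) = 29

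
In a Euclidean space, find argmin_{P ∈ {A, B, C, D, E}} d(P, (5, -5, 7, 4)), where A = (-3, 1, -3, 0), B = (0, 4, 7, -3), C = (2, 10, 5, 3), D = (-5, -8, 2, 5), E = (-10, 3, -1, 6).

Distances: d(A) ≈ 14.6969, d(B) ≈ 12.4499, d(C) ≈ 15.4596, d(D) ≈ 11.619, d(E) ≈ 18.8944. Nearest: D = (-5, -8, 2, 5) with distance 11.619.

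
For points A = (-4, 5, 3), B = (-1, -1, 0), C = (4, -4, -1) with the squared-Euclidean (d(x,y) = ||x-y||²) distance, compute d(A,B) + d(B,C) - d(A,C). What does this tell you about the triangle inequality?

d(A,B) = 3² + 6² + 3² = 54, d(B,C) = 5² + 3² + 1² = 35, d(A,C) = 8² + 9² + 4² = 161.
d(A,B) + d(B,C) - d(A,C) = 54 + 35 - 161 = 89 - 161 = -72. This is < 0, so the triangle inequality FAILS for these points (squared-Euclidean is not a metric).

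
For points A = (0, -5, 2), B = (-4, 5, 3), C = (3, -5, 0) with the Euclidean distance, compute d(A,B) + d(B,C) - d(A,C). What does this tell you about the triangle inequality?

d(A,B) = √(4² + 10² + 1²) = √117 ≈ 10.8167, d(B,C) = √(7² + 10² + 3²) = √158 ≈ 12.5698, d(A,C) = √(3² + 0² + 2²) = √13 ≈ 3.6056.
d(A,B) + d(B,C) - d(A,C) = 10.8167 + 12.5698 - 3.6056 = 23.3865 - 3.6056 = 19.7809 (to 4 decimal places). This is ≥ 0, so the triangle inequality holds for these points.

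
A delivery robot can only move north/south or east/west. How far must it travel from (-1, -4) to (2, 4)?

Σ|x_i - y_i| = |-1 - 2| + |-4 - 4| = 3 + 8 = 11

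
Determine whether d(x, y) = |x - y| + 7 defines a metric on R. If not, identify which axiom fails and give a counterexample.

No. d fails identity of indiscernibles (specifically d(x,x) = 0): d(4, 4) = |4 - 4| + 7 = 0 + 7 = 7 ≠ 0.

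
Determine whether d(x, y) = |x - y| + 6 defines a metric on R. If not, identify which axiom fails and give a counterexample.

No. d fails identity of indiscernibles (specifically d(x,x) = 0): d(8, 8) = |8 - 8| + 6 = 0 + 6 = 6 ≠ 0.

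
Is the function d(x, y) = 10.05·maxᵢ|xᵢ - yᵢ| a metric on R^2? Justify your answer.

Yes. The L∞ (Chebyshev) norm induces a metric on R^2, and multiplying a metric by a positive constant 10.05 > 0 preserves all four axioms: non-negativity (10.05·||x-y|| ≥ 0), identity (10.05·||x-y|| = 0 ⟺ ||x-y|| = 0 ⟺ x = y), symmetry (||x-y|| = ||y-x||), and the triangle inequality (10.05·||x-z|| ≤ 10.05·||x-y|| + 10.05·||y-z||). So d is a metric.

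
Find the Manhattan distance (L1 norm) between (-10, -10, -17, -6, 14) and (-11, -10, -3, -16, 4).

Σ|x_i - y_i| = |-10 - (-11)| + |-10 - (-10)| + |-17 - (-3)| + |-6 - (-16)| + |14 - 4| = 1 + 0 + 14 + 10 + 10 = 35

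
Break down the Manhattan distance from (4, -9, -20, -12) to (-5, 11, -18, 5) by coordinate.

Σ|x_i - y_i| = |4 - (-5)| + |-9 - 11| + |-20 - (-18)| + |-12 - 5| = 9 + 20 + 2 + 17 = 48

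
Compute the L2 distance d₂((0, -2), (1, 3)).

√(Σ(x_i - y_i)²) = √((0 - 1)² + (-2 - 3)²)
= √((-1)² + (-5)²) = √(1 + 25) = √26 ≈ 5.099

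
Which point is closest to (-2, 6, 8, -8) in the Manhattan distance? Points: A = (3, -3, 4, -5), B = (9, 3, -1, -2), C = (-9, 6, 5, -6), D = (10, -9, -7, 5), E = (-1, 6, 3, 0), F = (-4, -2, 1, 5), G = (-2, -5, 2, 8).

Distances: d(A) = 21, d(B) = 29, d(C) = 12, d(D) = 55, d(E) = 14, d(F) = 30, d(G) = 33. Nearest: C = (-9, 6, 5, -6) with distance 12.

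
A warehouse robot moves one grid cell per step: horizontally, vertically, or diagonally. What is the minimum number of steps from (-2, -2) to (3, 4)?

max(|x_i - y_i|) = max(|-2 - 3|, |-2 - 4|) = max(5, 6) = 6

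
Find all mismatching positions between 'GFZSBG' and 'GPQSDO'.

Differing positions: 2, 3, 5, 6. Hamming distance = 4.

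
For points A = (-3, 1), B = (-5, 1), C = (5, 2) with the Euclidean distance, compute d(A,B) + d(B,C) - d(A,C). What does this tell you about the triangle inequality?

d(A,B) = √(2² + 0²) = √4 = 2, d(B,C) = √(10² + 1²) = √101 ≈ 10.0499, d(A,C) = √(8² + 1²) = √65 ≈ 8.0623.
d(A,B) + d(B,C) - d(A,C) = 2 + 10.0499 - 8.0623 = 12.0499 - 8.0623 = 3.9876 (to 4 decimal places). This is ≥ 0, so the triangle inequality holds for these points.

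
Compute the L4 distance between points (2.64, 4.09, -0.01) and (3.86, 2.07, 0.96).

(Σ|x_i - y_i|^4)^(1/4) = (|2.64 - 3.86|^4 + |4.09 - 2.07|^4 + |-0.01 - 0.96|^4)^(1/4)
= (1.22^4 + 2.02^4 + 0.97^4)^(1/4) ≈ (2.2153 + 16.6497 + 0.8853)^(1/4) = (19.7503)^(1/4) ≈ 2.1081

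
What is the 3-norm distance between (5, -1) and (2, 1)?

(Σ|x_i - y_i|^3)^(1/3) = (|5 - 2|^3 + |-1 - 1|^3)^(1/3)
= (3^3 + 2^3)^(1/3) = (27 + 8)^(1/3) = (35)^(1/3) ≈ 3.2711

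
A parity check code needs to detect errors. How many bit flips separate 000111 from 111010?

Differing positions: 1, 2, 3, 4, 6. Hamming distance = 5.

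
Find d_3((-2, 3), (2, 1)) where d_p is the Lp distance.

(Σ|x_i - y_i|^3)^(1/3) = (|-2 - 2|^3 + |3 - 1|^3)^(1/3)
= (4^3 + 2^3)^(1/3) = (64 + 8)^(1/3) = (72)^(1/3) ≈ 4.1602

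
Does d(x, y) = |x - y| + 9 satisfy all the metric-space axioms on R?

No. d fails identity of indiscernibles (specifically d(x,x) = 0): d(7, 7) = |7 - 7| + 9 = 0 + 9 = 9 ≠ 0.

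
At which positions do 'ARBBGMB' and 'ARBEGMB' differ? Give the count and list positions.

Differing positions: 4. Hamming distance = 1.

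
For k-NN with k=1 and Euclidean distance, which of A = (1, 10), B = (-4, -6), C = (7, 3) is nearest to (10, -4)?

Distances: d(A) ≈ 16.6433, d(B) ≈ 14.1421, d(C) ≈ 7.6158. Nearest: C = (7, 3) with distance 7.6158.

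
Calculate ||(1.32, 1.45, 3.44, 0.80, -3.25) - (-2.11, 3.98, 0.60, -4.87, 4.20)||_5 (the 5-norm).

(Σ|x_i - y_i|^5)^(1/5) = (|1.32 - (-2.11)|^5 + |1.45 - 3.98|^5 + |3.44 - 0.6|^5 + |0.8 - (-4.87)|^5 + |-3.25 - 4.2|^5)^(1/5)
= (3.43^5 + 2.53^5 + 2.84^5 + 5.67^5 + 7.45^5)^(1/5) ≈ (474.7562 + 103.6579 + 184.7531 + 5860.2385 + 22949.9299)^(1/5) = (29573.3356)^(1/5) ≈ 7.8375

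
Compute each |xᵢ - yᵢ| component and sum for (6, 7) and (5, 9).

Σ|x_i - y_i| = |6 - 5| + |7 - 9| = 1 + 2 = 3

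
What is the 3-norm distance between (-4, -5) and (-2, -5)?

(Σ|x_i - y_i|^3)^(1/3) = (|-4 - (-2)|^3 + |-5 - (-5)|^3)^(1/3)
= (2^3 + 0^3)^(1/3) = (8 + 0)^(1/3) = (8)^(1/3) = 2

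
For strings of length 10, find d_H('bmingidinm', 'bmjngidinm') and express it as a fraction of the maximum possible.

Differing positions: 3. Hamming distance = 1. The maximum possible Hamming distance for length-10 strings is 10, so d_H/10 = 1/10 = 0.1.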